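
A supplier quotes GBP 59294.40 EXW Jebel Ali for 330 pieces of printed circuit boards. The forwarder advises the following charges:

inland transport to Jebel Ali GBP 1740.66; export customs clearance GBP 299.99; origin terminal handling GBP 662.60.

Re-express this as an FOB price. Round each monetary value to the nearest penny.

FOB price: GBP 61997.65

From EXW to FOB, the seller additionally bears: inland to port, export clearance, origin terminal.
FOB price = 59294.40 + 1740.66 + 299.99 + 662.60 = 61997.65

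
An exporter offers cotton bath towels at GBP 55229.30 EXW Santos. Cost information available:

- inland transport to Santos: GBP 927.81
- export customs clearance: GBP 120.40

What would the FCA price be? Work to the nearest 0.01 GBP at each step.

From EXW to FCA, the seller additionally bears: inland to port, export clearance.
FCA price = 55229.30 + 927.81 + 120.40 = 56277.51

FCA price: GBP 56277.51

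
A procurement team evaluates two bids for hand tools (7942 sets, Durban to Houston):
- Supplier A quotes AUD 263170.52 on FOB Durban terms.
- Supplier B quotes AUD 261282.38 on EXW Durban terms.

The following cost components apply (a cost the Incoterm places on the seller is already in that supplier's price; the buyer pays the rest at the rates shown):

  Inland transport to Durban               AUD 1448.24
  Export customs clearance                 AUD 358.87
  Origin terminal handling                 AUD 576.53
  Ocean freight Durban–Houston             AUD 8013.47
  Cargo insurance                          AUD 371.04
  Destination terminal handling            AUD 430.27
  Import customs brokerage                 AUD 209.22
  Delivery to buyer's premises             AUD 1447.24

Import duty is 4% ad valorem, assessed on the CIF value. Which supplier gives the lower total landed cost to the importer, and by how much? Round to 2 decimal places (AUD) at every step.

Supplier A (FOB):
CIF value = FOB price + freight + insurance = 263170.52 + 8013.47 + 371.04 = 271555.03
Import duty = 271555.03 × 4% = 10862.20
Buyer bears (A): 8013.47 + 371.04 + 430.27 + 209.22 + 1447.24 = 10471.24
Landed cost (A) = invoice 263170.52 + 10471.24 + duty 10862.20 = 284503.96
Supplier B (EXW):
CIF value = EXW price + inland to port + export clearance + origin terminal + freight + insurance = 261282.38 + 1448.24 + 358.87 + 576.53 + 8013.47 + 371.04 = 272050.53
Import duty = 272050.53 × 4% = 10882.02
Buyer bears (B): 1448.24 + 358.87 + 576.53 + 8013.47 + 371.04 + 430.27 + 209.22 + 1447.24 = 12854.88
Landed cost (B) = invoice 261282.38 + 12854.88 + duty 10882.02 = 285019.28
Difference = |284503.96 − 285019.28| = 515.32

Supplier A is cheaper by AUD 515.32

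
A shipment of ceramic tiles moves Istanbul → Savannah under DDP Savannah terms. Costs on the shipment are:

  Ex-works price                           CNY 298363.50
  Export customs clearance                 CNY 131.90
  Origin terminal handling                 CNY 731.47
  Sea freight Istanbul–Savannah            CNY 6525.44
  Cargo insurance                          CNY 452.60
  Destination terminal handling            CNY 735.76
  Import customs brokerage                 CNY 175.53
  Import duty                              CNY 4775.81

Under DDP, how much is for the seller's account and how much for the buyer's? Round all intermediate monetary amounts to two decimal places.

Seller: CNY 311892.01; buyer: CNY 0.00

DDP: the seller bears all costs including import duty.
Seller's account: goods 298363.50 + export clearance 131.90 + origin terminal 731.47 + freight 6525.44 + insurance 452.60 + destination terminal 735.76 + brokerage 175.53 + duty 4775.81 = 311892.01
Buyer's account: 0.00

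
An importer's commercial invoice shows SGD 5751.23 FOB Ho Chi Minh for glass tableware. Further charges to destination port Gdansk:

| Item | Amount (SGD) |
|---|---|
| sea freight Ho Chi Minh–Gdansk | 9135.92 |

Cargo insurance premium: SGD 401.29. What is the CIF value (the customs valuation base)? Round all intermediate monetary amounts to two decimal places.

CIF value: SGD 15288.44

CIF = FOB price + freight + insurance
CIF = 5751.23 + 9135.92 + 401.29 = 15288.44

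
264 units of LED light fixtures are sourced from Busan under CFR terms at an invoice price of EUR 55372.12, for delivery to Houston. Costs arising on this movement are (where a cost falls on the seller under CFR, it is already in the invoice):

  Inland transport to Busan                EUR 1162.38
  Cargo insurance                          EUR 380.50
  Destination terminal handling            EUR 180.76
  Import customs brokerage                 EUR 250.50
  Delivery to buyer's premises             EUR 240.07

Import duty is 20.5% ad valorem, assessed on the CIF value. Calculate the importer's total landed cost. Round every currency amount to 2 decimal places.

Total landed cost: EUR 67853.24

CFR: the seller pays costs through ocean freight to the destination port, but not insurance.
Already in the invoice (seller's account under CFR): inland to port — exclude.
CIF value = CFR price + insurance = 55372.12 + 380.50 = 55752.62
Import duty = 55752.62 × 20.5% = 11429.29
Buyer bears: insurance 380.50 + destination terminal 180.76 + brokerage 250.50 + delivery 240.07 + duty 11429.29 = 12481.12
Landed cost = invoice 55372.12 + 12481.12 = 67853.24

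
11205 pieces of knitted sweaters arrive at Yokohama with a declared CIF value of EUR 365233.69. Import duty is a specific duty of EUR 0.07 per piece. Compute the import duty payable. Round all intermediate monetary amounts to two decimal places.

Import duty: EUR 784.35

Import duty = 11205 × 0.07 = 784.35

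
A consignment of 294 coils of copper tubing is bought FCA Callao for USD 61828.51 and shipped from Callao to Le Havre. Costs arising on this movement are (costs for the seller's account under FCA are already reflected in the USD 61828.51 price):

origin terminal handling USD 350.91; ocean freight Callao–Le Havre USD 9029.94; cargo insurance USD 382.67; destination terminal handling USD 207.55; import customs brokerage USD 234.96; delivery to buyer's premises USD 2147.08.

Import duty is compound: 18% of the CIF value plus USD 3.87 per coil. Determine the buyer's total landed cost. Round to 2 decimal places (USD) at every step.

FCA: the seller delivers export-cleared goods to the carrier; the buyer bears costs from that point.
CIF value = FCA price + origin terminal + freight + insurance = 61828.51 + 350.91 + 9029.94 + 382.67 = 71592.03
Ad valorem component: 71592.03 × 18% = 12886.57
Specific component: 294 × 3.87 = 1137.78
Import duty = 12886.57 + 1137.78 = 14024.35
Buyer bears: origin terminal 350.91 + freight 9029.94 + insurance 382.67 + destination terminal 207.55 + brokerage 234.96 + delivery 2147.08 + duty 14024.35 = 26377.46
Landed cost = invoice 61828.51 + 26377.46 = 88205.97

Total landed cost: USD 88205.97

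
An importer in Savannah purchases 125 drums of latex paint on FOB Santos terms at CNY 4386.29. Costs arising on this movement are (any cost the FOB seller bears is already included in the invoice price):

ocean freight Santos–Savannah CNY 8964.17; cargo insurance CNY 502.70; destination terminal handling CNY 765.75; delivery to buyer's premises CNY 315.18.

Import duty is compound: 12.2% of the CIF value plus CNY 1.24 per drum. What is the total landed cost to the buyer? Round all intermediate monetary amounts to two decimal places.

Total landed cost: CNY 16779.18

FOB: the seller bears costs until goods are on board at the origin port; the buyer bears freight, insurance and all costs thereafter.
CIF value = FOB price + freight + insurance = 4386.29 + 8964.17 + 502.70 = 13853.16
Ad valorem component: 13853.16 × 12.2% = 1690.09
Specific component: 125 × 1.24 = 155.00
Import duty = 1690.09 + 155.00 = 1845.09
Buyer bears: freight 8964.17 + insurance 502.70 + destination terminal 765.75 + delivery 315.18 + duty 1845.09 = 12392.89
Landed cost = invoice 4386.29 + 12392.89 = 16779.18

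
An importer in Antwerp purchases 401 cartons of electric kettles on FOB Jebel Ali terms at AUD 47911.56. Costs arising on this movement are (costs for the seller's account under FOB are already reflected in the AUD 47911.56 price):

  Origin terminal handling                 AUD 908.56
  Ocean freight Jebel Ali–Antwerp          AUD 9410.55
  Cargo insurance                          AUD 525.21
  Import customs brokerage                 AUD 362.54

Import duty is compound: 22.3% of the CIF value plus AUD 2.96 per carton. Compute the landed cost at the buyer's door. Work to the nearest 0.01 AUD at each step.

FOB: the seller bears costs until goods are on board at the origin port; the buyer bears freight, insurance and all costs thereafter.
Already in the invoice (seller's account under FOB): origin terminal — exclude.
CIF value = FOB price + freight + insurance = 47911.56 + 9410.55 + 525.21 = 57847.32
Ad valorem component: 57847.32 × 22.3% = 12899.95
Specific component: 401 × 2.96 = 1186.96
Import duty = 12899.95 + 1186.96 = 14086.91
Buyer bears: freight 9410.55 + insurance 525.21 + brokerage 362.54 + duty 14086.91 = 24385.21
Landed cost = invoice 47911.56 + 24385.21 = 72296.77

Total landed cost: AUD 72296.77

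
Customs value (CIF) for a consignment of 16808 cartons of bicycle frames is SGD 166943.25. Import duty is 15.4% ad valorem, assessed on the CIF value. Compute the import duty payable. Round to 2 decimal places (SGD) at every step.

Import duty: SGD 25709.26

Import duty = 166943.25 × 15.4% = 25709.26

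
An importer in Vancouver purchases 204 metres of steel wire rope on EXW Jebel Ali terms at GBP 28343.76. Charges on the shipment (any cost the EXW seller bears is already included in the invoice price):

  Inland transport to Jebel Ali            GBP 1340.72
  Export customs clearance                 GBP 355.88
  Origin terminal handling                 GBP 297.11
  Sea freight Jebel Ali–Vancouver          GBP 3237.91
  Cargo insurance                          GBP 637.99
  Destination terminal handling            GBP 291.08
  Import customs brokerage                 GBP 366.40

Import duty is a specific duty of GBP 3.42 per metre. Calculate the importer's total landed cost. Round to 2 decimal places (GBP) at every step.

Total landed cost: GBP 35568.53

EXW: the seller makes goods available at their premises; the buyer bears all onward costs.
CIF value = EXW price + inland to port + export clearance + origin terminal + freight + insurance = 28343.76 + 1340.72 + 355.88 + 297.11 + 3237.91 + 637.99 = 34213.37
Import duty = 204 × 3.42 = 697.68
Buyer bears: inland to port 1340.72 + export clearance 355.88 + origin terminal 297.11 + freight 3237.91 + insurance 637.99 + destination terminal 291.08 + brokerage 366.40 + duty 697.68 = 7224.77
Landed cost = invoice 28343.76 + 7224.77 = 35568.53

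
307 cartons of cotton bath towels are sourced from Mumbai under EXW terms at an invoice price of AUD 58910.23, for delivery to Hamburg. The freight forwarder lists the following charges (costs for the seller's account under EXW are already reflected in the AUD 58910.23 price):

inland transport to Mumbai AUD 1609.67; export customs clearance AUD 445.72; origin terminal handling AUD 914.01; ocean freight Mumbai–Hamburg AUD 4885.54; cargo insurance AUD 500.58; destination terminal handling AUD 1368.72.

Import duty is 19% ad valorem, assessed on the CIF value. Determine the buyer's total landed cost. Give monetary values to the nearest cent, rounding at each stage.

Total landed cost: AUD 81414.96

EXW: the seller makes goods available at their premises; the buyer bears all onward costs.
CIF value = EXW price + inland to port + export clearance + origin terminal + freight + insurance = 58910.23 + 1609.67 + 445.72 + 914.01 + 4885.54 + 500.58 = 67265.75
Import duty = 67265.75 × 19% = 12780.49
Buyer bears: inland to port 1609.67 + export clearance 445.72 + origin terminal 914.01 + freight 4885.54 + insurance 500.58 + destination terminal 1368.72 + duty 12780.49 = 22504.73
Landed cost = invoice 58910.23 + 22504.73 = 81414.96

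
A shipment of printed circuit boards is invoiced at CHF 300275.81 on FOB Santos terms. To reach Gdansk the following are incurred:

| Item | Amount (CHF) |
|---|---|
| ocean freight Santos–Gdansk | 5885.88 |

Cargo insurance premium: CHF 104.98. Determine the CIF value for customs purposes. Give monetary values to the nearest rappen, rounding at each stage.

CIF value: CHF 306266.67

CIF = FOB price + freight + insurance
CIF = 300275.81 + 5885.88 + 104.98 = 306266.67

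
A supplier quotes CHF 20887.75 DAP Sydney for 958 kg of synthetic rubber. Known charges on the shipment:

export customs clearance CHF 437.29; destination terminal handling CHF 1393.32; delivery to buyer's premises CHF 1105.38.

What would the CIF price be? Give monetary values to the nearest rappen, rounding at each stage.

Not relevant to the conversion: export clearance — on the seller under both DAP and CIF; already in the DAP price and stays in the CIF price.
From DAP to CIF, the seller no longer bears: destination terminal, delivery.
CIF price = 20887.75 − 1393.32 − 1105.38 = 18389.05

CIF price: CHF 18389.05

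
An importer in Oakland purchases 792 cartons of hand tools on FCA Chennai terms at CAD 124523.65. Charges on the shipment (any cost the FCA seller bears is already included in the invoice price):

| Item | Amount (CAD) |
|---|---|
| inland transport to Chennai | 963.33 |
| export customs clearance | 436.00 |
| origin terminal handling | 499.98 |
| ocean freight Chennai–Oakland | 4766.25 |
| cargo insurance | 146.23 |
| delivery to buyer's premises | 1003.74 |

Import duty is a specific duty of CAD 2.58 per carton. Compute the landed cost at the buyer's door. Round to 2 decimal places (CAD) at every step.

Total landed cost: CAD 132983.21

FCA: the seller delivers export-cleared goods to the carrier; the buyer bears costs from that point.
Already in the invoice (seller's account under FCA): inland to port, export clearance — exclude.
CIF value = FCA price + origin terminal + freight + insurance = 124523.65 + 499.98 + 4766.25 + 146.23 = 129936.11
Import duty = 792 × 2.58 = 2043.36
Buyer bears: origin terminal 499.98 + freight 4766.25 + insurance 146.23 + delivery 1003.74 + duty 2043.36 = 8459.56
Landed cost = invoice 124523.65 + 8459.56 = 132983.21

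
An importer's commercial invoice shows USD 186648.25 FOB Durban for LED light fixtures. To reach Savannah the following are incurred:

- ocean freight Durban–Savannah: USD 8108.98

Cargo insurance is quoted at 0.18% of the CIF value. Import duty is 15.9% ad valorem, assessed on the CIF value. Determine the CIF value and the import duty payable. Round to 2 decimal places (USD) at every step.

CIF value: USD 195108.43; import duty: USD 31022.24

Let C be the CIF value. C = FOB price + freight + 0.18% × C
C − 0.18% × C = 186648.25 + 8108.98
0.9982 × C = 194757.23
C = 194757.23 / 0.9982 = 195108.43
Insurance premium = 0.18% × 195108.43 = 351.20
Import duty = 195108.43 × 15.9% = 31022.24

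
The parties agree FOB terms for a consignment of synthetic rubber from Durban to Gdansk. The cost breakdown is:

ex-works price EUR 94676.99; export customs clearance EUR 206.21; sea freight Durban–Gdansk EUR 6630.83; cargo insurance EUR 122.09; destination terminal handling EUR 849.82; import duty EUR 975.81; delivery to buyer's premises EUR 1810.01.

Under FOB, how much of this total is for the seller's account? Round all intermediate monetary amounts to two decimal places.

FOB: the seller bears costs until goods are on board at the origin port; the buyer bears freight, insurance and all costs thereafter.
Seller's account: goods 94676.99 + export clearance 206.21 = 94883.20
Buyer's account: freight 6630.83 + insurance 122.09 + destination terminal 849.82 + duty 975.81 + delivery 1810.01 = 10388.56

Seller's account: EUR 94883.20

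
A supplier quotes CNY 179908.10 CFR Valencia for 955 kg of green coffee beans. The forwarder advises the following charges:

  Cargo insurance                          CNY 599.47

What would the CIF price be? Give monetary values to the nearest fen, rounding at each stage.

CIF price: CNY 180507.57

From CFR to CIF, the seller additionally bears: insurance.
CIF price = 179908.10 + 599.47 = 180507.57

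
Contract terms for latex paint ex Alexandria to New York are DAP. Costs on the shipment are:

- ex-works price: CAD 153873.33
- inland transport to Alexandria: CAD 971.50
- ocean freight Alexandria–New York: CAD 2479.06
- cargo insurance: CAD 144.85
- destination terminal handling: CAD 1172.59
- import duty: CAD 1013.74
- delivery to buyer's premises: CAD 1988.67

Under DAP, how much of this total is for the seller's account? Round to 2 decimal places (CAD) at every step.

DAP: the seller bears all costs to the named destination except import duty and clearance.
Seller's account: goods 153873.33 + inland to port 971.50 + freight 2479.06 + insurance 144.85 + destination terminal 1172.59 + delivery 1988.67 = 160630.00
Buyer's account: duty 1013.74 = 1013.74

Seller's account: CAD 160630.00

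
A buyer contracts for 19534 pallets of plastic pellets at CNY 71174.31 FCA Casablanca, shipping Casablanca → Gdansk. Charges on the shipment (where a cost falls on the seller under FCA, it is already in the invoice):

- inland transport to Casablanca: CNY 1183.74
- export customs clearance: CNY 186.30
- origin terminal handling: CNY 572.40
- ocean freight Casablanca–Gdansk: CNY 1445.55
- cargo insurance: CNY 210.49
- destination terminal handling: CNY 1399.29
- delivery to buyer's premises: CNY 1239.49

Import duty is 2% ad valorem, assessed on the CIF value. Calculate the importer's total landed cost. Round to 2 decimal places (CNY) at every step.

Total landed cost: CNY 77509.59

FCA: the seller delivers export-cleared goods to the carrier; the buyer bears costs from that point.
Already in the invoice (seller's account under FCA): inland to port, export clearance — exclude.
CIF value = FCA price + origin terminal + freight + insurance = 71174.31 + 572.40 + 1445.55 + 210.49 = 73402.75
Import duty = 73402.75 × 2% = 1468.06
Buyer bears: origin terminal 572.40 + freight 1445.55 + insurance 210.49 + destination terminal 1399.29 + delivery 1239.49 + duty 1468.06 = 6335.28
Landed cost = invoice 71174.31 + 6335.28 = 77509.59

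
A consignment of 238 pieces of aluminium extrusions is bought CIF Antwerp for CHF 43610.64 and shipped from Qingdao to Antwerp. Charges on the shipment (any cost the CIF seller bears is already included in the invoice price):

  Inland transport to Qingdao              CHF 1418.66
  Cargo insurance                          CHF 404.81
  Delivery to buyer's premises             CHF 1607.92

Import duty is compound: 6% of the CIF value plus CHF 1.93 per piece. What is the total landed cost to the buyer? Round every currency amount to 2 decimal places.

Total landed cost: CHF 48294.54

CIF: the seller pays costs through ocean freight and marine insurance to the destination port.
Already in the invoice (seller's account under CIF): inland to port, insurance — exclude.
The CIF price already equals the CIF value: 43610.64
Ad valorem component: 43610.64 × 6% = 2616.64
Specific component: 238 × 1.93 = 459.34
Import duty = 2616.64 + 459.34 = 3075.98
Buyer bears: delivery 1607.92 + duty 3075.98 = 4683.90
Landed cost = invoice 43610.64 + 4683.90 = 48294.54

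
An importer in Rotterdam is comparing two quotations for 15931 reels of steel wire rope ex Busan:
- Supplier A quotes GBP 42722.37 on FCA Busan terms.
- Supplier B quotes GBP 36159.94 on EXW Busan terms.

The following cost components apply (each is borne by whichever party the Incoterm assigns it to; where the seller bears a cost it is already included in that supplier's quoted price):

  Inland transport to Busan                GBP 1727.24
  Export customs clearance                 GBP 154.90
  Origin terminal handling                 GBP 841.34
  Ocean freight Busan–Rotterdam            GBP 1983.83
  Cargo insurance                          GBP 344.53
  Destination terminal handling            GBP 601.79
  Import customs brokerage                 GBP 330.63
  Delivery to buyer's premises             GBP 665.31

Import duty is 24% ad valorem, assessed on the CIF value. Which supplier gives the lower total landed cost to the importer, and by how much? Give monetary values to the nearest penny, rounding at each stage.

Supplier B is cheaper by GBP 5803.56

Supplier A (FCA):
CIF value = FCA price + origin terminal + freight + insurance = 42722.37 + 841.34 + 1983.83 + 344.53 = 45892.07
Import duty = 45892.07 × 24% = 11014.10
Buyer bears (A): 841.34 + 1983.83 + 344.53 + 601.79 + 330.63 + 665.31 = 4767.43
Landed cost (A) = invoice 42722.37 + 4767.43 + duty 11014.10 = 58503.90
Supplier B (EXW):
CIF value = EXW price + inland to port + export clearance + origin terminal + freight + insurance = 36159.94 + 1727.24 + 154.90 + 841.34 + 1983.83 + 344.53 = 41211.78
Import duty = 41211.78 × 24% = 9890.83
Buyer bears (B): 1727.24 + 154.90 + 841.34 + 1983.83 + 344.53 + 601.79 + 330.63 + 665.31 = 6649.57
Landed cost (B) = invoice 36159.94 + 6649.57 + duty 9890.83 = 52700.34
Difference = |58503.90 − 52700.34| = 5803.56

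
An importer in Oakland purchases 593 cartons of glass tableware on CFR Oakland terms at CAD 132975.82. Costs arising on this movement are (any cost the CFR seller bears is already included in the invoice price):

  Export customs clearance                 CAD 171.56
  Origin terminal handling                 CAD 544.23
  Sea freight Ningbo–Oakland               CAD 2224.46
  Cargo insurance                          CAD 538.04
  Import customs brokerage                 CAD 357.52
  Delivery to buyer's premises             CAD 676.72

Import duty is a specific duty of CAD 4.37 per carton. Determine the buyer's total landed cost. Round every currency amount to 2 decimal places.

Total landed cost: CAD 137139.51

CFR: the seller pays costs through ocean freight to the destination port, but not insurance.
Already in the invoice (seller's account under CFR): export clearance, origin terminal, freight — exclude.
CIF value = CFR price + insurance = 132975.82 + 538.04 = 133513.86
Import duty = 593 × 4.37 = 2591.41
Buyer bears: insurance 538.04 + brokerage 357.52 + delivery 676.72 + duty 2591.41 = 4163.69
Landed cost = invoice 132975.82 + 4163.69 = 137139.51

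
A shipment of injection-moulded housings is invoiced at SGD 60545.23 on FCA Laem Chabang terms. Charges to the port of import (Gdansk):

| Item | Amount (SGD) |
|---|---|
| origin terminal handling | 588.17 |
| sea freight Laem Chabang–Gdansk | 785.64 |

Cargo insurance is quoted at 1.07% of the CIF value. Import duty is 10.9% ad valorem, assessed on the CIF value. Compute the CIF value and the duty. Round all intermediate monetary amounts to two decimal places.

CIF value: SGD 62588.74; import duty: SGD 6822.17

Let C be the CIF value. C = FCA price + pre-shipment costs + freight + 1.07% × C
C − 1.07% × C = 60545.23 + 588.17 + 785.64
0.9893 × C = 61919.04
C = 61919.04 / 0.9893 = 62588.74
Insurance premium = 1.07% × 62588.74 = 669.70
Import duty = 62588.74 × 10.9% = 6822.17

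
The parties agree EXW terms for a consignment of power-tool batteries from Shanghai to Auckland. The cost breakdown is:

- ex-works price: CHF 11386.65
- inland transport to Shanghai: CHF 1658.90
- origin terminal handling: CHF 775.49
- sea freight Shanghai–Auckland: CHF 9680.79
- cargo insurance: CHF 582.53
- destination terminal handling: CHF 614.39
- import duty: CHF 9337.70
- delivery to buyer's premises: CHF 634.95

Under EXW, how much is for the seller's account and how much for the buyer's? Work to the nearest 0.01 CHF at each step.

EXW: the seller makes goods available at their premises; the buyer bears all onward costs.
Seller's account: goods 11386.65 = 11386.65
Buyer's account: inland to port 1658.90 + origin terminal 775.49 + freight 9680.79 + insurance 582.53 + destination terminal 614.39 + duty 9337.70 + delivery 634.95 = 23284.75

Seller: CHF 11386.65; buyer: CHF 23284.75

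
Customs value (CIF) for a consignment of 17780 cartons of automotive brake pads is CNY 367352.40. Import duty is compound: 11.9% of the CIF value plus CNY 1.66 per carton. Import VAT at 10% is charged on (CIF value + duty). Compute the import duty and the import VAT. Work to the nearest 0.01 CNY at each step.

Ad valorem component: 367352.40 × 11.9% = 43714.94
Specific component: 17780 × 1.66 = 29514.80
Import duty = 43714.94 + 29514.80 = 73229.74
VAT base = CIF + duty = 367352.40 + 73229.74 = 440582.14
Import VAT = 440582.14 × 10% = 44058.21

Import duty: CNY 73229.74; import VAT: CNY 44058.21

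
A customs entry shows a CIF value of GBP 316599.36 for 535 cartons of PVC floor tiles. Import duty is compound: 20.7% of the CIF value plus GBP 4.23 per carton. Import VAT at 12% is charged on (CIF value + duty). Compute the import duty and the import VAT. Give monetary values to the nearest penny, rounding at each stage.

Import duty: GBP 67799.12; import VAT: GBP 46127.82

Ad valorem component: 316599.36 × 20.7% = 65536.07
Specific component: 535 × 4.23 = 2263.05
Import duty = 65536.07 + 2263.05 = 67799.12
VAT base = CIF + duty = 316599.36 + 67799.12 = 384398.48
Import VAT = 384398.48 × 12% = 46127.82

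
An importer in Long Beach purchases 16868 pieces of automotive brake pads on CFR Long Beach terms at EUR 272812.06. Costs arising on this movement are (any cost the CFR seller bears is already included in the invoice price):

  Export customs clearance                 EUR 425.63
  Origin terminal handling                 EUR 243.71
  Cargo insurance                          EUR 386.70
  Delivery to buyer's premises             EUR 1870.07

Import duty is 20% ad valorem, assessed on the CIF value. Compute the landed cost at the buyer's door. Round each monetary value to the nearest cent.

Total landed cost: EUR 329708.58

CFR: the seller pays costs through ocean freight to the destination port, but not insurance.
Already in the invoice (seller's account under CFR): export clearance, origin terminal — exclude.
CIF value = CFR price + insurance = 272812.06 + 386.70 = 273198.76
Import duty = 273198.76 × 20% = 54639.75
Buyer bears: insurance 386.70 + delivery 1870.07 + duty 54639.75 = 56896.52
Landed cost = invoice 272812.06 + 56896.52 = 329708.58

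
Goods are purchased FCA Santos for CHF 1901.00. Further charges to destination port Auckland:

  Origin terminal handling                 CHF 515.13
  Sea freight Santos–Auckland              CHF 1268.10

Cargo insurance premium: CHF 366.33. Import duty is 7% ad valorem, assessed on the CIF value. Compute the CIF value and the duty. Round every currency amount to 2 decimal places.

CIF = FCA price + pre-shipment costs + freight + insurance
CIF = 1901.00 + 515.13 + 1268.10 + 366.33 = 4050.56
Import duty = 4050.56 × 7% = 283.54

CIF value: CHF 4050.56; import duty: CHF 283.54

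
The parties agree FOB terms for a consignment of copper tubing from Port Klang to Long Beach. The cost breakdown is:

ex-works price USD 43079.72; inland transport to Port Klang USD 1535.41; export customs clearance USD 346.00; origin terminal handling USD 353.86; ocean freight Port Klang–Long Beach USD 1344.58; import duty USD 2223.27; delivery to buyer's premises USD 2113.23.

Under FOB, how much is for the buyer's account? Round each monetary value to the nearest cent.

Buyer's account: USD 5681.08

FOB: the seller bears costs until goods are on board at the origin port; the buyer bears freight, insurance and all costs thereafter.
Seller's account: goods 43079.72 + inland to port 1535.41 + export clearance 346.00 + origin terminal 353.86 = 45314.99
Buyer's account: freight 1344.58 + duty 2223.27 + delivery 2113.23 = 5681.08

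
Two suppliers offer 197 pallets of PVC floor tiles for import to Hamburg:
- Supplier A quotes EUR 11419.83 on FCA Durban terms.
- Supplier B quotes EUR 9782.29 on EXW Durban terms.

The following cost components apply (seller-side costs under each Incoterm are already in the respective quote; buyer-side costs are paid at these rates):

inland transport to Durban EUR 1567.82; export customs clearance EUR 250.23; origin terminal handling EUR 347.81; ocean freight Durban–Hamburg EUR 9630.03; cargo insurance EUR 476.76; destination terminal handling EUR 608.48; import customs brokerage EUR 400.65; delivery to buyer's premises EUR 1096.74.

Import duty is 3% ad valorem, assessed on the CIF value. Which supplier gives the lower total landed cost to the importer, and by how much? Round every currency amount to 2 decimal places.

Supplier A (FCA):
CIF value = FCA price + origin terminal + freight + insurance = 11419.83 + 347.81 + 9630.03 + 476.76 = 21874.43
Import duty = 21874.43 × 3% = 656.23
Buyer bears (A): 347.81 + 9630.03 + 476.76 + 608.48 + 400.65 + 1096.74 = 12560.47
Landed cost (A) = invoice 11419.83 + 12560.47 + duty 656.23 = 24636.53
Supplier B (EXW):
CIF value = EXW price + inland to port + export clearance + origin terminal + freight + insurance = 9782.29 + 1567.82 + 250.23 + 347.81 + 9630.03 + 476.76 = 22054.94
Import duty = 22054.94 × 3% = 661.65
Buyer bears (B): 1567.82 + 250.23 + 347.81 + 9630.03 + 476.76 + 608.48 + 400.65 + 1096.74 = 14378.52
Landed cost (B) = invoice 9782.29 + 14378.52 + duty 661.65 = 24822.46
Difference = |24636.53 − 24822.46| = 185.93

Supplier A is cheaper by EUR 185.93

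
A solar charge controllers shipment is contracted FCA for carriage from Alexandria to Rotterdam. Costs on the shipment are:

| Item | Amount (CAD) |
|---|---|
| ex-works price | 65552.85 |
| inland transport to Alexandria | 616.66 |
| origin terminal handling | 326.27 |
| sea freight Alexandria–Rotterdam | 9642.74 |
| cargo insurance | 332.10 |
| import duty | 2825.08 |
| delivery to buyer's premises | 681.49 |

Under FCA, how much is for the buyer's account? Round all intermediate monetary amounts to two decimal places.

FCA: the seller delivers export-cleared goods to the carrier; the buyer bears costs from that point.
Seller's account: goods 65552.85 + inland to port 616.66 = 66169.51
Buyer's account: origin terminal 326.27 + freight 9642.74 + insurance 332.10 + duty 2825.08 + delivery 681.49 = 13807.68

Buyer's account: CAD 13807.68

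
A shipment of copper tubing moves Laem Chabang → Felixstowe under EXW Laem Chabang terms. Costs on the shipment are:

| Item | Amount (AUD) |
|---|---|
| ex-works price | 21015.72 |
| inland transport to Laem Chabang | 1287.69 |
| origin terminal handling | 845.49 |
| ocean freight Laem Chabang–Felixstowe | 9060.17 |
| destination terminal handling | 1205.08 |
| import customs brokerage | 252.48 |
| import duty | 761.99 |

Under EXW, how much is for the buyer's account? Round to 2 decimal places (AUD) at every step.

Buyer's account: AUD 13412.90

EXW: the seller makes goods available at their premises; the buyer bears all onward costs.
Seller's account: goods 21015.72 = 21015.72
Buyer's account: inland to port 1287.69 + origin terminal 845.49 + freight 9060.17 + destination terminal 1205.08 + brokerage 252.48 + duty 761.99 = 13412.90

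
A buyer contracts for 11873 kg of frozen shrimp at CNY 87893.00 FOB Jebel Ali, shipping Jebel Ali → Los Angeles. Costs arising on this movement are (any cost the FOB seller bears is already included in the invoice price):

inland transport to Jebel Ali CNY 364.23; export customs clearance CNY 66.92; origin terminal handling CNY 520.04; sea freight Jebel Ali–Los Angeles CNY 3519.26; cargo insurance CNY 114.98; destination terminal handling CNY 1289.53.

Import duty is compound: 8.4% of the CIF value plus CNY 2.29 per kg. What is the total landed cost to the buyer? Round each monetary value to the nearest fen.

FOB: the seller bears costs until goods are on board at the origin port; the buyer bears freight, insurance and all costs thereafter.
Already in the invoice (seller's account under FOB): inland to port, export clearance, origin terminal — exclude.
CIF value = FOB price + freight + insurance = 87893.00 + 3519.26 + 114.98 = 91527.24
Ad valorem component: 91527.24 × 8.4% = 7688.29
Specific component: 11873 × 2.29 = 27189.17
Import duty = 7688.29 + 27189.17 = 34877.46
Buyer bears: freight 3519.26 + insurance 114.98 + destination terminal 1289.53 + duty 34877.46 = 39801.23
Landed cost = invoice 87893.00 + 39801.23 = 127694.23

Total landed cost: CNY 127694.23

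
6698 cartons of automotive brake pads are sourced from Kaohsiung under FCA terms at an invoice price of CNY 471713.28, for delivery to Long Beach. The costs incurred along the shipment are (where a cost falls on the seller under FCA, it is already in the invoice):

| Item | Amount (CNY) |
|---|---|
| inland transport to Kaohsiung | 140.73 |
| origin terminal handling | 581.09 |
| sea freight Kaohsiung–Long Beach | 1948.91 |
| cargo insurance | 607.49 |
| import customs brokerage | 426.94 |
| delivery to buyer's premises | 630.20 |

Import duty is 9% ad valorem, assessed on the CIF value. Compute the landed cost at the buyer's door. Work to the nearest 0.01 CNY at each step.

Total landed cost: CNY 518644.48

FCA: the seller delivers export-cleared goods to the carrier; the buyer bears costs from that point.
Already in the invoice (seller's account under FCA): inland to port — exclude.
CIF value = FCA price + origin terminal + freight + insurance = 471713.28 + 581.09 + 1948.91 + 607.49 = 474850.77
Import duty = 474850.77 × 9% = 42736.57
Buyer bears: origin terminal 581.09 + freight 1948.91 + insurance 607.49 + brokerage 426.94 + delivery 630.20 + duty 42736.57 = 46931.20
Landed cost = invoice 471713.28 + 46931.20 = 518644.48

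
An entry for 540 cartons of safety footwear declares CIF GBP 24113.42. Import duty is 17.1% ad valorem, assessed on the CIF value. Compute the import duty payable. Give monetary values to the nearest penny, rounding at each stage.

Import duty = 24113.42 × 17.1% = 4123.39

Import duty: GBP 4123.39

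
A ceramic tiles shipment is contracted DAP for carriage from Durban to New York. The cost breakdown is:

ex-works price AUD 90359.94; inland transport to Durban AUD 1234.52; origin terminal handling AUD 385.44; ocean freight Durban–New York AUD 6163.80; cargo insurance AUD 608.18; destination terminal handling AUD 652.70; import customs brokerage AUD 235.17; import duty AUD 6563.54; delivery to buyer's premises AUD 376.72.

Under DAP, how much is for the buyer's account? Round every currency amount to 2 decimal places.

Buyer's account: AUD 6798.71

DAP: the seller bears all costs to the named destination except import duty and clearance.
Seller's account: goods 90359.94 + inland to port 1234.52 + origin terminal 385.44 + freight 6163.80 + insurance 608.18 + destination terminal 652.70 + delivery 376.72 = 99781.30
Buyer's account: brokerage 235.17 + duty 6563.54 = 6798.71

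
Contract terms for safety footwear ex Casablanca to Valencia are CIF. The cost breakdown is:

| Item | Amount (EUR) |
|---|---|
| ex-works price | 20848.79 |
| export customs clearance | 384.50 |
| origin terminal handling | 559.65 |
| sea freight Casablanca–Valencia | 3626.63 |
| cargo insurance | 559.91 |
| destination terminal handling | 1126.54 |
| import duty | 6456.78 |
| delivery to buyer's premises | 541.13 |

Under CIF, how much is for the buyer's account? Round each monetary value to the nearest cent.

CIF: the seller pays costs through ocean freight and marine insurance to the destination port.
Seller's account: goods 20848.79 + export clearance 384.50 + origin terminal 559.65 + freight 3626.63 + insurance 559.91 = 25979.48
Buyer's account: destination terminal 1126.54 + duty 6456.78 + delivery 541.13 = 8124.45

Buyer's account: EUR 8124.45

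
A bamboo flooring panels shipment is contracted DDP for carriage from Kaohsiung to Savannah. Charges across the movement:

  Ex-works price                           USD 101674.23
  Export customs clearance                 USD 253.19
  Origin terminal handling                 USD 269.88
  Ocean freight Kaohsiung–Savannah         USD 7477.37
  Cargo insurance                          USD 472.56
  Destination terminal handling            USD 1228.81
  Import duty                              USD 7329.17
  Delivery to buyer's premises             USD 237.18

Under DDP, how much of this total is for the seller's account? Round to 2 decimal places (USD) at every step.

Seller's account: USD 118942.39

DDP: the seller bears all costs including import duty.
Seller's account: goods 101674.23 + export clearance 253.19 + origin terminal 269.88 + freight 7477.37 + insurance 472.56 + destination terminal 1228.81 + duty 7329.17 + delivery 237.18 = 118942.39
Buyer's account: 0.00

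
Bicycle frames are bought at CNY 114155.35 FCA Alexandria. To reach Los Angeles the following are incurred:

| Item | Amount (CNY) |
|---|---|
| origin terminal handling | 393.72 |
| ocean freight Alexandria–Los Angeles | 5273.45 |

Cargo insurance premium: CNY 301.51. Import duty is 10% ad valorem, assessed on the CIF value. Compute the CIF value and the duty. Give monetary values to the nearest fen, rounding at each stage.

CIF = FCA price + pre-shipment costs + freight + insurance
CIF = 114155.35 + 393.72 + 5273.45 + 301.51 = 120124.03
Import duty = 120124.03 × 10% = 12012.40

CIF value: CNY 120124.03; import duty: CNY 12012.40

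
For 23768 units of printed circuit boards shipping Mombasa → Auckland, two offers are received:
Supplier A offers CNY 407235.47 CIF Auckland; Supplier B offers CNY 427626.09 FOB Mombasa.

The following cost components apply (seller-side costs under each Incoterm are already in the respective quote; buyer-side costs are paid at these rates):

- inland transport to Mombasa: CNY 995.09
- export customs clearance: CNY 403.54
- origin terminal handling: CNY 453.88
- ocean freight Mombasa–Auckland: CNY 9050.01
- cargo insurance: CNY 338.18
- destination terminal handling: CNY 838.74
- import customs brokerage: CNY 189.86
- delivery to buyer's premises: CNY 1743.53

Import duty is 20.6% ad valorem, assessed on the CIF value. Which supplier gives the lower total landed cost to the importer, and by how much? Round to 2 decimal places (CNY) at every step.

Supplier A (CIF):
The CIF price already equals the CIF value: 407235.47
Import duty = 407235.47 × 20.6% = 83890.51
Buyer bears (A): 838.74 + 189.86 + 1743.53 = 2772.13
Landed cost (A) = invoice 407235.47 + 2772.13 + duty 83890.51 = 493898.11
Supplier B (FOB):
CIF value = FOB price + freight + insurance = 427626.09 + 9050.01 + 338.18 = 437014.28
Import duty = 437014.28 × 20.6% = 90024.94
Buyer bears (B): 9050.01 + 338.18 + 838.74 + 189.86 + 1743.53 = 12160.32
Landed cost (B) = invoice 427626.09 + 12160.32 + duty 90024.94 = 529811.35
Difference = |493898.11 − 529811.35| = 35913.24

Supplier A is cheaper by CNY 35913.24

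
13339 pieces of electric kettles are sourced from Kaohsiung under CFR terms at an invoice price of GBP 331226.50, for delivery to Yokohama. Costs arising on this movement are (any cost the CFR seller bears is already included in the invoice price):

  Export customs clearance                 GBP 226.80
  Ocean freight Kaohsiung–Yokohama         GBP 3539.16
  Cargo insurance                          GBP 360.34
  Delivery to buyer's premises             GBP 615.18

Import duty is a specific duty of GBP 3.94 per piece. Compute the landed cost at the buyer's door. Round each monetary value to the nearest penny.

Total landed cost: GBP 384757.68

CFR: the seller pays costs through ocean freight to the destination port, but not insurance.
Already in the invoice (seller's account under CFR): export clearance, freight — exclude.
CIF value = CFR price + insurance = 331226.50 + 360.34 = 331586.84
Import duty = 13339 × 3.94 = 52555.66
Buyer bears: insurance 360.34 + delivery 615.18 + duty 52555.66 = 53531.18
Landed cost = invoice 331226.50 + 53531.18 = 384757.68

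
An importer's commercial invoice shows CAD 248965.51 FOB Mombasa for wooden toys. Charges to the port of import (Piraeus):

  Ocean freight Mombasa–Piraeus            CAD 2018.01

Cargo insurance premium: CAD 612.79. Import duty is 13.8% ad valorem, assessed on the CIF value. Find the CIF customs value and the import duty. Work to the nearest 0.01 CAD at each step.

CIF = FOB price + freight + insurance
CIF = 248965.51 + 2018.01 + 612.79 = 251596.31
Import duty = 251596.31 × 13.8% = 34720.29

CIF value: CAD 251596.31; import duty: CAD 34720.29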